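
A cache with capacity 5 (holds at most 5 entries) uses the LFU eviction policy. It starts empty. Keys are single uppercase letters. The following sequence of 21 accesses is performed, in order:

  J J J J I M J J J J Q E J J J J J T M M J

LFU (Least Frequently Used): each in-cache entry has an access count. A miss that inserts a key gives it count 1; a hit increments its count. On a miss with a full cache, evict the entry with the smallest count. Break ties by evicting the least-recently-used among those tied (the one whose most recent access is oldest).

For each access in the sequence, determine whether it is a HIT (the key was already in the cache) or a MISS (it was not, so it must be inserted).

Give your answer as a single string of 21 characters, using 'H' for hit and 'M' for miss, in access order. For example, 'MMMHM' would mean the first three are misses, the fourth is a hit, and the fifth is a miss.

LFU simulation (capacity=5):
  1. access J: MISS. Cache: [J(c=1)]
  2. access J: HIT, count now 2. Cache: [J(c=2)]
  3. access J: HIT, count now 3. Cache: [J(c=3)]
  4. access J: HIT, count now 4. Cache: [J(c=4)]
  5. access I: MISS. Cache: [I(c=1) J(c=4)]
  6. access M: MISS. Cache: [I(c=1) M(c=1) J(c=4)]
  7. access J: HIT, count now 5. Cache: [I(c=1) M(c=1) J(c=5)]
  8. access J: HIT, count now 6. Cache: [I(c=1) M(c=1) J(c=6)]
  9. access J: HIT, count now 7. Cache: [I(c=1) M(c=1) J(c=7)]
  10. access J: HIT, count now 8. Cache: [I(c=1) M(c=1) J(c=8)]
  11. access Q: MISS. Cache: [I(c=1) M(c=1) Q(c=1) J(c=8)]
  12. access E: MISS. Cache: [I(c=1) M(c=1) Q(c=1) E(c=1) J(c=8)]
  13. access J: HIT, count now 9. Cache: [I(c=1) M(c=1) Q(c=1) E(c=1) J(c=9)]
  14. access J: HIT, count now 10. Cache: [I(c=1) M(c=1) Q(c=1) E(c=1) J(c=10)]
  15. access J: HIT, count now 11. Cache: [I(c=1) M(c=1) Q(c=1) E(c=1) J(c=11)]
  16. access J: HIT, count now 12. Cache: [I(c=1) M(c=1) Q(c=1) E(c=1) J(c=12)]
  17. access J: HIT, count now 13. Cache: [I(c=1) M(c=1) Q(c=1) E(c=1) J(c=13)]
  18. access T: MISS, evict I(c=1). Cache: [M(c=1) Q(c=1) E(c=1) T(c=1) J(c=13)]
  19. access M: HIT, count now 2. Cache: [Q(c=1) E(c=1) T(c=1) M(c=2) J(c=13)]
  20. access M: HIT, count now 3. Cache: [Q(c=1) E(c=1) T(c=1) M(c=3) J(c=13)]
  21. access J: HIT, count now 14. Cache: [Q(c=1) E(c=1) T(c=1) M(c=3) J(c=14)]
Total: 15 hits, 6 misses, 1 evictions

Answer: MHHHMMHHHHMMHHHHHMHHH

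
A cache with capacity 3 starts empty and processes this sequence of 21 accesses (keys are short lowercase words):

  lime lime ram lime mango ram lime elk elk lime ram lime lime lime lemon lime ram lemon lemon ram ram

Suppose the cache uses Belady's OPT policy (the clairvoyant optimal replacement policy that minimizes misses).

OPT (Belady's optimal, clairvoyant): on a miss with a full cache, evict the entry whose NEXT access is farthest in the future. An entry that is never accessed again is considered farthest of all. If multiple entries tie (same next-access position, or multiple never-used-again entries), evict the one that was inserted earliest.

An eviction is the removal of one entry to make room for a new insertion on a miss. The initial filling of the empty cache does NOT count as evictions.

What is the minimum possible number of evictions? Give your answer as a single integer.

Answer: 2

Derivation:
OPT (Belady) simulation (capacity=3):
  1. access lime: MISS. Cache: [lime]
  2. access lime: HIT. Next use of lime: step 4. Cache: [lime]
  3. access ram: MISS. Cache: [lime ram]
  4. access lime: HIT. Next use of lime: step 7. Cache: [lime ram]
  5. access mango: MISS. Cache: [lime ram mango]
  6. access ram: HIT. Next use of ram: step 11. Cache: [lime ram mango]
  7. access lime: HIT. Next use of lime: step 10. Cache: [lime ram mango]
  8. access elk: MISS, evict mango (next use: never). Cache: [lime ram elk]
  9. access elk: HIT. Next use of elk: never. Cache: [lime ram elk]
  10. access lime: HIT. Next use of lime: step 12. Cache: [lime ram elk]
  11. access ram: HIT. Next use of ram: step 17. Cache: [lime ram elk]
  12. access lime: HIT. Next use of lime: step 13. Cache: [lime ram elk]
  13. access lime: HIT. Next use of lime: step 14. Cache: [lime ram elk]
  14. access lime: HIT. Next use of lime: step 16. Cache: [lime ram elk]
  15. access lemon: MISS, evict elk (next use: never). Cache: [lime ram lemon]
  16. access lime: HIT. Next use of lime: never. Cache: [lime ram lemon]
  17. access ram: HIT. Next use of ram: step 20. Cache: [lime ram lemon]
  18. access lemon: HIT. Next use of lemon: step 19. Cache: [lime ram lemon]
  19. access lemon: HIT. Next use of lemon: never. Cache: [lime ram lemon]
  20. access ram: HIT. Next use of ram: step 21. Cache: [lime ram lemon]
  21. access ram: HIT. Next use of ram: never. Cache: [lime ram lemon]
Total: 16 hits, 5 misses, 2 evictions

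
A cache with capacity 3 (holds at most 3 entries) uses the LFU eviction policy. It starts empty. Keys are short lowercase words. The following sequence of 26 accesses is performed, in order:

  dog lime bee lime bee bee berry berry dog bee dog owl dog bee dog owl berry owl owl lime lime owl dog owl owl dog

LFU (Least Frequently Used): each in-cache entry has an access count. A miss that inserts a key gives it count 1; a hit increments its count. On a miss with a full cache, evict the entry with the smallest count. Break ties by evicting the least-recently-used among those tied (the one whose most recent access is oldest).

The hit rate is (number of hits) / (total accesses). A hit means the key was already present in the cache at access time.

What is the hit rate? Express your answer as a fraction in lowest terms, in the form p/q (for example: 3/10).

LFU simulation (capacity=3):
  1. access dog: MISS. Cache: [dog(c=1)]
  2. access lime: MISS. Cache: [dog(c=1) lime(c=1)]
  3. access bee: MISS. Cache: [dog(c=1) lime(c=1) bee(c=1)]
  4. access lime: HIT, count now 2. Cache: [dog(c=1) bee(c=1) lime(c=2)]
  5. access bee: HIT, count now 2. Cache: [dog(c=1) lime(c=2) bee(c=2)]
  6. access bee: HIT, count now 3. Cache: [dog(c=1) lime(c=2) bee(c=3)]
  7. access berry: MISS, evict dog(c=1). Cache: [berry(c=1) lime(c=2) bee(c=3)]
  8. access berry: HIT, count now 2. Cache: [lime(c=2) berry(c=2) bee(c=3)]
  9. access dog: MISS, evict lime(c=2). Cache: [dog(c=1) berry(c=2) bee(c=3)]
  10. access bee: HIT, count now 4. Cache: [dog(c=1) berry(c=2) bee(c=4)]
  11. access dog: HIT, count now 2. Cache: [berry(c=2) dog(c=2) bee(c=4)]
  12. access owl: MISS, evict berry(c=2). Cache: [owl(c=1) dog(c=2) bee(c=4)]
  13. access dog: HIT, count now 3. Cache: [owl(c=1) dog(c=3) bee(c=4)]
  14. access bee: HIT, count now 5. Cache: [owl(c=1) dog(c=3) bee(c=5)]
  15. access dog: HIT, count now 4. Cache: [owl(c=1) dog(c=4) bee(c=5)]
  16. access owl: HIT, count now 2. Cache: [owl(c=2) dog(c=4) bee(c=5)]
  17. access berry: MISS, evict owl(c=2). Cache: [berry(c=1) dog(c=4) bee(c=5)]
  18. access owl: MISS, evict berry(c=1). Cache: [owl(c=1) dog(c=4) bee(c=5)]
  19. access owl: HIT, count now 2. Cache: [owl(c=2) dog(c=4) bee(c=5)]
  20. access lime: MISS, evict owl(c=2). Cache: [lime(c=1) dog(c=4) bee(c=5)]
  21. access lime: HIT, count now 2. Cache: [lime(c=2) dog(c=4) bee(c=5)]
  22. access owl: MISS, evict lime(c=2). Cache: [owl(c=1) dog(c=4) bee(c=5)]
  23. access dog: HIT, count now 5. Cache: [owl(c=1) bee(c=5) dog(c=5)]
  24. access owl: HIT, count now 2. Cache: [owl(c=2) bee(c=5) dog(c=5)]
  25. access owl: HIT, count now 3. Cache: [owl(c=3) bee(c=5) dog(c=5)]
  26. access dog: HIT, count now 6. Cache: [owl(c=3) bee(c=5) dog(c=6)]
Total: 16 hits, 10 misses, 7 evictions

Hit rate = 16/26 = 8/13

Answer: 8/13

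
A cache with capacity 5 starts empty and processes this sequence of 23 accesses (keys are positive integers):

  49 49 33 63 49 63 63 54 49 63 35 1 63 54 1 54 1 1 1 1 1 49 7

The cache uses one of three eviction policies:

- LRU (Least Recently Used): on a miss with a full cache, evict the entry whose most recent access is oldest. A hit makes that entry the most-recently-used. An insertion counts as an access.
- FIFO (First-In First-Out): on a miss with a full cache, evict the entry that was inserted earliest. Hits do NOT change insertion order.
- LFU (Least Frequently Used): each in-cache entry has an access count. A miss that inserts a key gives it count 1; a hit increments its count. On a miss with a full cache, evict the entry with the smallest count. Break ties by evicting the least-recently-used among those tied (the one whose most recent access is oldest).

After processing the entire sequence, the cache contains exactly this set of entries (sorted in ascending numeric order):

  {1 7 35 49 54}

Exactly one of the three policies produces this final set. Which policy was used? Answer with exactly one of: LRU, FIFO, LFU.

Answer: FIFO

Derivation:
Simulating under each policy and comparing final sets:
  LRU: final set = {1 7 49 54 63} -> differs
  FIFO: final set = {1 7 35 49 54} -> MATCHES target
  LFU: final set = {1 7 49 54 63} -> differs
Only FIFO produces the target set.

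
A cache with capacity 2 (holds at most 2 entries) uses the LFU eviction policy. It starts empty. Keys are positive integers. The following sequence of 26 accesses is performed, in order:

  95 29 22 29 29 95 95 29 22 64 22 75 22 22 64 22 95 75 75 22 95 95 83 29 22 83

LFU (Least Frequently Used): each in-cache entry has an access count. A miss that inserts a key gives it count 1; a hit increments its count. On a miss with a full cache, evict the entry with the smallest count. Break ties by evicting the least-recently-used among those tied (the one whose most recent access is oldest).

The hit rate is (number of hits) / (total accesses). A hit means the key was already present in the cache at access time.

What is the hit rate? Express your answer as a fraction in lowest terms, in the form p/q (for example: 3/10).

Answer: 4/13

Derivation:
LFU simulation (capacity=2):
  1. access 95: MISS. Cache: [95(c=1)]
  2. access 29: MISS. Cache: [95(c=1) 29(c=1)]
  3. access 22: MISS, evict 95(c=1). Cache: [29(c=1) 22(c=1)]
  4. access 29: HIT, count now 2. Cache: [22(c=1) 29(c=2)]
  5. access 29: HIT, count now 3. Cache: [22(c=1) 29(c=3)]
  6. access 95: MISS, evict 22(c=1). Cache: [95(c=1) 29(c=3)]
  7. access 95: HIT, count now 2. Cache: [95(c=2) 29(c=3)]
  8. access 29: HIT, count now 4. Cache: [95(c=2) 29(c=4)]
  9. access 22: MISS, evict 95(c=2). Cache: [22(c=1) 29(c=4)]
  10. access 64: MISS, evict 22(c=1). Cache: [64(c=1) 29(c=4)]
  11. access 22: MISS, evict 64(c=1). Cache: [22(c=1) 29(c=4)]
  12. access 75: MISS, evict 22(c=1). Cache: [75(c=1) 29(c=4)]
  13. access 22: MISS, evict 75(c=1). Cache: [22(c=1) 29(c=4)]
  14. access 22: HIT, count now 2. Cache: [22(c=2) 29(c=4)]
  15. access 64: MISS, evict 22(c=2). Cache: [64(c=1) 29(c=4)]
  16. access 22: MISS, evict 64(c=1). Cache: [22(c=1) 29(c=4)]
  17. access 95: MISS, evict 22(c=1). Cache: [95(c=1) 29(c=4)]
  18. access 75: MISS, evict 95(c=1). Cache: [75(c=1) 29(c=4)]
  19. access 75: HIT, count now 2. Cache: [75(c=2) 29(c=4)]
  20. access 22: MISS, evict 75(c=2). Cache: [22(c=1) 29(c=4)]
  21. access 95: MISS, evict 22(c=1). Cache: [95(c=1) 29(c=4)]
  22. access 95: HIT, count now 2. Cache: [95(c=2) 29(c=4)]
  23. access 83: MISS, evict 95(c=2). Cache: [83(c=1) 29(c=4)]
  24. access 29: HIT, count now 5. Cache: [83(c=1) 29(c=5)]
  25. access 22: MISS, evict 83(c=1). Cache: [22(c=1) 29(c=5)]
  26. access 83: MISS, evict 22(c=1). Cache: [83(c=1) 29(c=5)]
Total: 8 hits, 18 misses, 16 evictions

Hit rate = 8/26 = 4/13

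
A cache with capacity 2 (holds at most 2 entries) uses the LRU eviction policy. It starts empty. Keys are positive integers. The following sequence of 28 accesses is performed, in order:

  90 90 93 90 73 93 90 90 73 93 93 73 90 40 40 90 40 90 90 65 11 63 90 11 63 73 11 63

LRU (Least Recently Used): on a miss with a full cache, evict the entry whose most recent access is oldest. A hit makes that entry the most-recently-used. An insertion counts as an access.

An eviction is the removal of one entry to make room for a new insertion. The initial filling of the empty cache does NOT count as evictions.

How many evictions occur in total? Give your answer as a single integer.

Answer: 16

Derivation:
LRU simulation (capacity=2):
  1. access 90: MISS. Cache (LRU->MRU): [90]
  2. access 90: HIT. Cache (LRU->MRU): [90]
  3. access 93: MISS. Cache (LRU->MRU): [90 93]
  4. access 90: HIT. Cache (LRU->MRU): [93 90]
  5. access 73: MISS, evict 93. Cache (LRU->MRU): [90 73]
  6. access 93: MISS, evict 90. Cache (LRU->MRU): [73 93]
  7. access 90: MISS, evict 73. Cache (LRU->MRU): [93 90]
  8. access 90: HIT. Cache (LRU->MRU): [93 90]
  9. access 73: MISS, evict 93. Cache (LRU->MRU): [90 73]
  10. access 93: MISS, evict 90. Cache (LRU->MRU): [73 93]
  11. access 93: HIT. Cache (LRU->MRU): [73 93]
  12. access 73: HIT. Cache (LRU->MRU): [93 73]
  13. access 90: MISS, evict 93. Cache (LRU->MRU): [73 90]
  14. access 40: MISS, evict 73. Cache (LRU->MRU): [90 40]
  15. access 40: HIT. Cache (LRU->MRU): [90 40]
  16. access 90: HIT. Cache (LRU->MRU): [40 90]
  17. access 40: HIT. Cache (LRU->MRU): [90 40]
  18. access 90: HIT. Cache (LRU->MRU): [40 90]
  19. access 90: HIT. Cache (LRU->MRU): [40 90]
  20. access 65: MISS, evict 40. Cache (LRU->MRU): [90 65]
  21. access 11: MISS, evict 90. Cache (LRU->MRU): [65 11]
  22. access 63: MISS, evict 65. Cache (LRU->MRU): [11 63]
  23. access 90: MISS, evict 11. Cache (LRU->MRU): [63 90]
  24. access 11: MISS, evict 63. Cache (LRU->MRU): [90 11]
  25. access 63: MISS, evict 90. Cache (LRU->MRU): [11 63]
  26. access 73: MISS, evict 11. Cache (LRU->MRU): [63 73]
  27. access 11: MISS, evict 63. Cache (LRU->MRU): [73 11]
  28. access 63: MISS, evict 73. Cache (LRU->MRU): [11 63]
Total: 10 hits, 18 misses, 16 evictions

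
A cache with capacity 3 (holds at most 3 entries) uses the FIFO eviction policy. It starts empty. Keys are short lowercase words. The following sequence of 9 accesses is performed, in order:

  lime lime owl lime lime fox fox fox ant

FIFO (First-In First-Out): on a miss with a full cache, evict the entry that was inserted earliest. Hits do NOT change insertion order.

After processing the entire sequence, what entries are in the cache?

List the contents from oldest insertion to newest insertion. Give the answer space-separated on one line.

FIFO simulation (capacity=3):
  1. access lime: MISS. Cache (old->new): [lime]
  2. access lime: HIT. Cache (old->new): [lime]
  3. access owl: MISS. Cache (old->new): [lime owl]
  4. access lime: HIT. Cache (old->new): [lime owl]
  5. access lime: HIT. Cache (old->new): [lime owl]
  6. access fox: MISS. Cache (old->new): [lime owl fox]
  7. access fox: HIT. Cache (old->new): [lime owl fox]
  8. access fox: HIT. Cache (old->new): [lime owl fox]
  9. access ant: MISS, evict lime. Cache (old->new): [owl fox ant]
Total: 5 hits, 4 misses, 1 evictions

Answer: owl fox ant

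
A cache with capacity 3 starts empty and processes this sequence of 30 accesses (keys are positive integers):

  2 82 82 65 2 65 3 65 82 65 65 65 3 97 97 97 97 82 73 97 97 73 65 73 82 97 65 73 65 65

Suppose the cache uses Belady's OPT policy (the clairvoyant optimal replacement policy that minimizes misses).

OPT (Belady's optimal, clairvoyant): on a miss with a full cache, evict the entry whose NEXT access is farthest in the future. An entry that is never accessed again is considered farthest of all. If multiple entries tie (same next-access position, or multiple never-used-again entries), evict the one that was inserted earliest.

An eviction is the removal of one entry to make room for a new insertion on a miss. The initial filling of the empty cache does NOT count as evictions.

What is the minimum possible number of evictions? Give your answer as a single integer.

OPT (Belady) simulation (capacity=3):
  1. access 2: MISS. Cache: [2]
  2. access 82: MISS. Cache: [2 82]
  3. access 82: HIT. Next use of 82: step 9. Cache: [2 82]
  4. access 65: MISS. Cache: [2 82 65]
  5. access 2: HIT. Next use of 2: never. Cache: [2 82 65]
  6. access 65: HIT. Next use of 65: step 8. Cache: [2 82 65]
  7. access 3: MISS, evict 2 (next use: never). Cache: [82 65 3]
  8. access 65: HIT. Next use of 65: step 10. Cache: [82 65 3]
  9. access 82: HIT. Next use of 82: step 18. Cache: [82 65 3]
  10. access 65: HIT. Next use of 65: step 11. Cache: [82 65 3]
  11. access 65: HIT. Next use of 65: step 12. Cache: [82 65 3]
  12. access 65: HIT. Next use of 65: step 23. Cache: [82 65 3]
  13. access 3: HIT. Next use of 3: never. Cache: [82 65 3]
  14. access 97: MISS, evict 3 (next use: never). Cache: [82 65 97]
  15. access 97: HIT. Next use of 97: step 16. Cache: [82 65 97]
  16. access 97: HIT. Next use of 97: step 17. Cache: [82 65 97]
  17. access 97: HIT. Next use of 97: step 20. Cache: [82 65 97]
  18. access 82: HIT. Next use of 82: step 25. Cache: [82 65 97]
  19. access 73: MISS, evict 82 (next use: step 25). Cache: [65 97 73]
  20. access 97: HIT. Next use of 97: step 21. Cache: [65 97 73]
  21. access 97: HIT. Next use of 97: step 26. Cache: [65 97 73]
  22. access 73: HIT. Next use of 73: step 24. Cache: [65 97 73]
  23. access 65: HIT. Next use of 65: step 27. Cache: [65 97 73]
  24. access 73: HIT. Next use of 73: step 28. Cache: [65 97 73]
  25. access 82: MISS, evict 73 (next use: step 28). Cache: [65 97 82]
  26. access 97: HIT. Next use of 97: never. Cache: [65 97 82]
  27. access 65: HIT. Next use of 65: step 29. Cache: [65 97 82]
  28. access 73: MISS, evict 97 (next use: never). Cache: [65 82 73]
  29. access 65: HIT. Next use of 65: step 30. Cache: [65 82 73]
  30. access 65: HIT. Next use of 65: never. Cache: [65 82 73]
Total: 22 hits, 8 misses, 5 evictions

Answer: 5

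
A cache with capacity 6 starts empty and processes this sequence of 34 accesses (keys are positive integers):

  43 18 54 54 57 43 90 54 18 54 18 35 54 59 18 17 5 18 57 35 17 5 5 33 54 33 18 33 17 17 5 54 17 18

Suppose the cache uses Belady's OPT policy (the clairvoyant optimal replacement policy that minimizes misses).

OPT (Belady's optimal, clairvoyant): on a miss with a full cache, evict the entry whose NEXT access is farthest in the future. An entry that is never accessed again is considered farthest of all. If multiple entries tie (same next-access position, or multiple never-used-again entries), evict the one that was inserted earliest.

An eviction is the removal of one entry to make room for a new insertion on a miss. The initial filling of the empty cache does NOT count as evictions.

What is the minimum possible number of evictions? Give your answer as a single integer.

OPT (Belady) simulation (capacity=6):
  1. access 43: MISS. Cache: [43]
  2. access 18: MISS. Cache: [43 18]
  3. access 54: MISS. Cache: [43 18 54]
  4. access 54: HIT. Next use of 54: step 8. Cache: [43 18 54]
  5. access 57: MISS. Cache: [43 18 54 57]
  6. access 43: HIT. Next use of 43: never. Cache: [43 18 54 57]
  7. access 90: MISS. Cache: [43 18 54 57 90]
  8. access 54: HIT. Next use of 54: step 10. Cache: [43 18 54 57 90]
  9. access 18: HIT. Next use of 18: step 11. Cache: [43 18 54 57 90]
  10. access 54: HIT. Next use of 54: step 13. Cache: [43 18 54 57 90]
  11. access 18: HIT. Next use of 18: step 15. Cache: [43 18 54 57 90]
  12. access 35: MISS. Cache: [43 18 54 57 90 35]
  13. access 54: HIT. Next use of 54: step 25. Cache: [43 18 54 57 90 35]
  14. access 59: MISS, evict 43 (next use: never). Cache: [18 54 57 90 35 59]
  15. access 18: HIT. Next use of 18: step 18. Cache: [18 54 57 90 35 59]
  16. access 17: MISS, evict 90 (next use: never). Cache: [18 54 57 35 59 17]
  17. access 5: MISS, evict 59 (next use: never). Cache: [18 54 57 35 17 5]
  18. access 18: HIT. Next use of 18: step 27. Cache: [18 54 57 35 17 5]
  19. access 57: HIT. Next use of 57: never. Cache: [18 54 57 35 17 5]
  20. access 35: HIT. Next use of 35: never. Cache: [18 54 57 35 17 5]
  21. access 17: HIT. Next use of 17: step 29. Cache: [18 54 57 35 17 5]
  22. access 5: HIT. Next use of 5: step 23. Cache: [18 54 57 35 17 5]
  23. access 5: HIT. Next use of 5: step 31. Cache: [18 54 57 35 17 5]
  24. access 33: MISS, evict 57 (next use: never). Cache: [18 54 35 17 5 33]
  25. access 54: HIT. Next use of 54: step 32. Cache: [18 54 35 17 5 33]
  26. access 33: HIT. Next use of 33: step 28. Cache: [18 54 35 17 5 33]
  27. access 18: HIT. Next use of 18: step 34. Cache: [18 54 35 17 5 33]
  28. access 33: HIT. Next use of 33: never. Cache: [18 54 35 17 5 33]
  29. access 17: HIT. Next use of 17: step 30. Cache: [18 54 35 17 5 33]
  30. access 17: HIT. Next use of 17: step 33. Cache: [18 54 35 17 5 33]
  31. access 5: HIT. Next use of 5: never. Cache: [18 54 35 17 5 33]
  32. access 54: HIT. Next use of 54: never. Cache: [18 54 35 17 5 33]
  33. access 17: HIT. Next use of 17: never. Cache: [18 54 35 17 5 33]
  34. access 18: HIT. Next use of 18: never. Cache: [18 54 35 17 5 33]
Total: 24 hits, 10 misses, 4 evictions

Answer: 4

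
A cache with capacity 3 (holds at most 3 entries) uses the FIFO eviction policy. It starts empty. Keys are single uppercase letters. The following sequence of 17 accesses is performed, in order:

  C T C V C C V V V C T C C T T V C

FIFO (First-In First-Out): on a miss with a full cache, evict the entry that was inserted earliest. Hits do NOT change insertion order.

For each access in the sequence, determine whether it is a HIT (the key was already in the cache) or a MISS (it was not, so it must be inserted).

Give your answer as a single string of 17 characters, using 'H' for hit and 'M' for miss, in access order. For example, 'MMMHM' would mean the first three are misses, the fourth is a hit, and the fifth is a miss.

Answer: MMHMHHHHHHHHHHHHH

Derivation:
FIFO simulation (capacity=3):
  1. access C: MISS. Cache (old->new): [C]
  2. access T: MISS. Cache (old->new): [C T]
  3. access C: HIT. Cache (old->new): [C T]
  4. access V: MISS. Cache (old->new): [C T V]
  5. access C: HIT. Cache (old->new): [C T V]
  6. access C: HIT. Cache (old->new): [C T V]
  7. access V: HIT. Cache (old->new): [C T V]
  8. access V: HIT. Cache (old->new): [C T V]
  9. access V: HIT. Cache (old->new): [C T V]
  10. access C: HIT. Cache (old->new): [C T V]
  11. access T: HIT. Cache (old->new): [C T V]
  12. access C: HIT. Cache (old->new): [C T V]
  13. access C: HIT. Cache (old->new): [C T V]
  14. access T: HIT. Cache (old->new): [C T V]
  15. access T: HIT. Cache (old->new): [C T V]
  16. access V: HIT. Cache (old->new): [C T V]
  17. access C: HIT. Cache (old->new): [C T V]
Total: 14 hits, 3 misses, 0 evictions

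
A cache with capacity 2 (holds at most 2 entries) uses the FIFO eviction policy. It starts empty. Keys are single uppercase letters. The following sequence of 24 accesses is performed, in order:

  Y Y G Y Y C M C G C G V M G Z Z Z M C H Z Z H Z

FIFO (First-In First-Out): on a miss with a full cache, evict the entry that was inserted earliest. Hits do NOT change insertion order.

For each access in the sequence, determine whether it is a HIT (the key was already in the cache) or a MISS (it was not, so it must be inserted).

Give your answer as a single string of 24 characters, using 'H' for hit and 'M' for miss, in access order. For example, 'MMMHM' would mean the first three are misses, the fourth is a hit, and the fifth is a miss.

FIFO simulation (capacity=2):
  1. access Y: MISS. Cache (old->new): [Y]
  2. access Y: HIT. Cache (old->new): [Y]
  3. access G: MISS. Cache (old->new): [Y G]
  4. access Y: HIT. Cache (old->new): [Y G]
  5. access Y: HIT. Cache (old->new): [Y G]
  6. access C: MISS, evict Y. Cache (old->new): [G C]
  7. access M: MISS, evict G. Cache (old->new): [C M]
  8. access C: HIT. Cache (old->new): [C M]
  9. access G: MISS, evict C. Cache (old->new): [M G]
  10. access C: MISS, evict M. Cache (old->new): [G C]
  11. access G: HIT. Cache (old->new): [G C]
  12. access V: MISS, evict G. Cache (old->new): [C V]
  13. access M: MISS, evict C. Cache (old->new): [V M]
  14. access G: MISS, evict V. Cache (old->new): [M G]
  15. access Z: MISS, evict M. Cache (old->new): [G Z]
  16. access Z: HIT. Cache (old->new): [G Z]
  17. access Z: HIT. Cache (old->new): [G Z]
  18. access M: MISS, evict G. Cache (old->new): [Z M]
  19. access C: MISS, evict Z. Cache (old->new): [M C]
  20. access H: MISS, evict M. Cache (old->new): [C H]
  21. access Z: MISS, evict C. Cache (old->new): [H Z]
  22. access Z: HIT. Cache (old->new): [H Z]
  23. access H: HIT. Cache (old->new): [H Z]
  24. access Z: HIT. Cache (old->new): [H Z]
Total: 10 hits, 14 misses, 12 evictions

Answer: MHMHHMMHMMHMMMMHHMMMMHHH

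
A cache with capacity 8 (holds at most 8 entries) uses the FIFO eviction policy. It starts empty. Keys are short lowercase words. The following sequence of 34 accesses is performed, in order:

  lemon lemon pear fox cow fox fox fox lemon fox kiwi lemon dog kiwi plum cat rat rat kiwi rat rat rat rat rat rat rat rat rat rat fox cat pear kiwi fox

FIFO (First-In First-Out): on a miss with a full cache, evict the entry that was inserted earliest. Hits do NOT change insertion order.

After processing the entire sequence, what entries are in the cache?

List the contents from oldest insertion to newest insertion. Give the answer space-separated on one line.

Answer: pear fox cow kiwi dog plum cat rat

Derivation:
FIFO simulation (capacity=8):
  1. access lemon: MISS. Cache (old->new): [lemon]
  2. access lemon: HIT. Cache (old->new): [lemon]
  3. access pear: MISS. Cache (old->new): [lemon pear]
  4. access fox: MISS. Cache (old->new): [lemon pear fox]
  5. access cow: MISS. Cache (old->new): [lemon pear fox cow]
  6. access fox: HIT. Cache (old->new): [lemon pear fox cow]
  7. access fox: HIT. Cache (old->new): [lemon pear fox cow]
  8. access fox: HIT. Cache (old->new): [lemon pear fox cow]
  9. access lemon: HIT. Cache (old->new): [lemon pear fox cow]
  10. access fox: HIT. Cache (old->new): [lemon pear fox cow]
  11. access kiwi: MISS. Cache (old->new): [lemon pear fox cow kiwi]
  12. access lemon: HIT. Cache (old->new): [lemon pear fox cow kiwi]
  13. access dog: MISS. Cache (old->new): [lemon pear fox cow kiwi dog]
  14. access kiwi: HIT. Cache (old->new): [lemon pear fox cow kiwi dog]
  15. access plum: MISS. Cache (old->new): [lemon pear fox cow kiwi dog plum]
  16. access cat: MISS. Cache (old->new): [lemon pear fox cow kiwi dog plum cat]
  17. access rat: MISS, evict lemon. Cache (old->new): [pear fox cow kiwi dog plum cat rat]
  18. access rat: HIT. Cache (old->new): [pear fox cow kiwi dog plum cat rat]
  19. access kiwi: HIT. Cache (old->new): [pear fox cow kiwi dog plum cat rat]
  20. access rat: HIT. Cache (old->new): [pear fox cow kiwi dog plum cat rat]
  21. access rat: HIT. Cache (old->new): [pear fox cow kiwi dog plum cat rat]
  22. access rat: HIT. Cache (old->new): [pear fox cow kiwi dog plum cat rat]
  23. access rat: HIT. Cache (old->new): [pear fox cow kiwi dog plum cat rat]
  24. access rat: HIT. Cache (old->new): [pear fox cow kiwi dog plum cat rat]
  25. access rat: HIT. Cache (old->new): [pear fox cow kiwi dog plum cat rat]
  26. access rat: HIT. Cache (old->new): [pear fox cow kiwi dog plum cat rat]
  27. access rat: HIT. Cache (old->new): [pear fox cow kiwi dog plum cat rat]
  28. access rat: HIT. Cache (old->new): [pear fox cow kiwi dog plum cat rat]
  29. access rat: HIT. Cache (old->new): [pear fox cow kiwi dog plum cat rat]
  30. access fox: HIT. Cache (old->new): [pear fox cow kiwi dog plum cat rat]
  31. access cat: HIT. Cache (old->new): [pear fox cow kiwi dog plum cat rat]
  32. access pear: HIT. Cache (old->new): [pear fox cow kiwi dog plum cat rat]
  33. access kiwi: HIT. Cache (old->new): [pear fox cow kiwi dog plum cat rat]
  34. access fox: HIT. Cache (old->new): [pear fox cow kiwi dog plum cat rat]
Total: 25 hits, 9 misses, 1 evictions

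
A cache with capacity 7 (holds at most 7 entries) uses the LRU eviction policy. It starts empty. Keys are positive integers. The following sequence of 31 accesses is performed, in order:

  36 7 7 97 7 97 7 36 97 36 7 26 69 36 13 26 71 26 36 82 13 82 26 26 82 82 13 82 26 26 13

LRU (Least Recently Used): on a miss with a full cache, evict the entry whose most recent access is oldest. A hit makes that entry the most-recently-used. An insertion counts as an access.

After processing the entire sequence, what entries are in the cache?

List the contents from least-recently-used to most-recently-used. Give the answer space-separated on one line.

LRU simulation (capacity=7):
  1. access 36: MISS. Cache (LRU->MRU): [36]
  2. access 7: MISS. Cache (LRU->MRU): [36 7]
  3. access 7: HIT. Cache (LRU->MRU): [36 7]
  4. access 97: MISS. Cache (LRU->MRU): [36 7 97]
  5. access 7: HIT. Cache (LRU->MRU): [36 97 7]
  6. access 97: HIT. Cache (LRU->MRU): [36 7 97]
  7. access 7: HIT. Cache (LRU->MRU): [36 97 7]
  8. access 36: HIT. Cache (LRU->MRU): [97 7 36]
  9. access 97: HIT. Cache (LRU->MRU): [7 36 97]
  10. access 36: HIT. Cache (LRU->MRU): [7 97 36]
  11. access 7: HIT. Cache (LRU->MRU): [97 36 7]
  12. access 26: MISS. Cache (LRU->MRU): [97 36 7 26]
  13. access 69: MISS. Cache (LRU->MRU): [97 36 7 26 69]
  14. access 36: HIT. Cache (LRU->MRU): [97 7 26 69 36]
  15. access 13: MISS. Cache (LRU->MRU): [97 7 26 69 36 13]
  16. access 26: HIT. Cache (LRU->MRU): [97 7 69 36 13 26]
  17. access 71: MISS. Cache (LRU->MRU): [97 7 69 36 13 26 71]
  18. access 26: HIT. Cache (LRU->MRU): [97 7 69 36 13 71 26]
  19. access 36: HIT. Cache (LRU->MRU): [97 7 69 13 71 26 36]
  20. access 82: MISS, evict 97. Cache (LRU->MRU): [7 69 13 71 26 36 82]
  21. access 13: HIT. Cache (LRU->MRU): [7 69 71 26 36 82 13]
  22. access 82: HIT. Cache (LRU->MRU): [7 69 71 26 36 13 82]
  23. access 26: HIT. Cache (LRU->MRU): [7 69 71 36 13 82 26]
  24. access 26: HIT. Cache (LRU->MRU): [7 69 71 36 13 82 26]
  25. access 82: HIT. Cache (LRU->MRU): [7 69 71 36 13 26 82]
  26. access 82: HIT. Cache (LRU->MRU): [7 69 71 36 13 26 82]
  27. access 13: HIT. Cache (LRU->MRU): [7 69 71 36 26 82 13]
  28. access 82: HIT. Cache (LRU->MRU): [7 69 71 36 26 13 82]
  29. access 26: HIT. Cache (LRU->MRU): [7 69 71 36 13 82 26]
  30. access 26: HIT. Cache (LRU->MRU): [7 69 71 36 13 82 26]
  31. access 13: HIT. Cache (LRU->MRU): [7 69 71 36 82 26 13]
Total: 23 hits, 8 misses, 1 evictions

Answer: 7 69 71 36 82 26 13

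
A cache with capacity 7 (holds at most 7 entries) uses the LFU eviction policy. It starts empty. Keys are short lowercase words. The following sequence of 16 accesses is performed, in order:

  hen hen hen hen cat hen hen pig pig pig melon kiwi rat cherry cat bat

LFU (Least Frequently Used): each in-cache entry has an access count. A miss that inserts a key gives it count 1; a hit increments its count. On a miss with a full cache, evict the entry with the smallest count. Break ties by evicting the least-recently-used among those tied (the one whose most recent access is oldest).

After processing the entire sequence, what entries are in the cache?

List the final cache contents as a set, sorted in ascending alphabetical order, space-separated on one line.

LFU simulation (capacity=7):
  1. access hen: MISS. Cache: [hen(c=1)]
  2. access hen: HIT, count now 2. Cache: [hen(c=2)]
  3. access hen: HIT, count now 3. Cache: [hen(c=3)]
  4. access hen: HIT, count now 4. Cache: [hen(c=4)]
  5. access cat: MISS. Cache: [cat(c=1) hen(c=4)]
  6. access hen: HIT, count now 5. Cache: [cat(c=1) hen(c=5)]
  7. access hen: HIT, count now 6. Cache: [cat(c=1) hen(c=6)]
  8. access pig: MISS. Cache: [cat(c=1) pig(c=1) hen(c=6)]
  9. access pig: HIT, count now 2. Cache: [cat(c=1) pig(c=2) hen(c=6)]
  10. access pig: HIT, count now 3. Cache: [cat(c=1) pig(c=3) hen(c=6)]
  11. access melon: MISS. Cache: [cat(c=1) melon(c=1) pig(c=3) hen(c=6)]
  12. access kiwi: MISS. Cache: [cat(c=1) melon(c=1) kiwi(c=1) pig(c=3) hen(c=6)]
  13. access rat: MISS. Cache: [cat(c=1) melon(c=1) kiwi(c=1) rat(c=1) pig(c=3) hen(c=6)]
  14. access cherry: MISS. Cache: [cat(c=1) melon(c=1) kiwi(c=1) rat(c=1) cherry(c=1) pig(c=3) hen(c=6)]
  15. access cat: HIT, count now 2. Cache: [melon(c=1) kiwi(c=1) rat(c=1) cherry(c=1) cat(c=2) pig(c=3) hen(c=6)]
  16. access bat: MISS, evict melon(c=1). Cache: [kiwi(c=1) rat(c=1) cherry(c=1) bat(c=1) cat(c=2) pig(c=3) hen(c=6)]
Total: 8 hits, 8 misses, 1 evictions

Answer: bat cat cherry hen kiwi pig rat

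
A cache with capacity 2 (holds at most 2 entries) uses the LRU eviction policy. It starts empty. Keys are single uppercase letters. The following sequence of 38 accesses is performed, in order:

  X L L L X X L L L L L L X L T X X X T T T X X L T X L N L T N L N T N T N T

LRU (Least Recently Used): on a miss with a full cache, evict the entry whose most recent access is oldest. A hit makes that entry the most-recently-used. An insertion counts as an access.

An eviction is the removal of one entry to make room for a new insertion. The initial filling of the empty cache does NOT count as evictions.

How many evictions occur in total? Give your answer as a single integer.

LRU simulation (capacity=2):
  1. access X: MISS. Cache (LRU->MRU): [X]
  2. access L: MISS. Cache (LRU->MRU): [X L]
  3. access L: HIT. Cache (LRU->MRU): [X L]
  4. access L: HIT. Cache (LRU->MRU): [X L]
  5. access X: HIT. Cache (LRU->MRU): [L X]
  6. access X: HIT. Cache (LRU->MRU): [L X]
  7. access L: HIT. Cache (LRU->MRU): [X L]
  8. access L: HIT. Cache (LRU->MRU): [X L]
  9. access L: HIT. Cache (LRU->MRU): [X L]
  10. access L: HIT. Cache (LRU->MRU): [X L]
  11. access L: HIT. Cache (LRU->MRU): [X L]
  12. access L: HIT. Cache (LRU->MRU): [X L]
  13. access X: HIT. Cache (LRU->MRU): [L X]
  14. access L: HIT. Cache (LRU->MRU): [X L]
  15. access T: MISS, evict X. Cache (LRU->MRU): [L T]
  16. access X: MISS, evict L. Cache (LRU->MRU): [T X]
  17. access X: HIT. Cache (LRU->MRU): [T X]
  18. access X: HIT. Cache (LRU->MRU): [T X]
  19. access T: HIT. Cache (LRU->MRU): [X T]
  20. access T: HIT. Cache (LRU->MRU): [X T]
  21. access T: HIT. Cache (LRU->MRU): [X T]
  22. access X: HIT. Cache (LRU->MRU): [T X]
  23. access X: HIT. Cache (LRU->MRU): [T X]
  24. access L: MISS, evict T. Cache (LRU->MRU): [X L]
  25. access T: MISS, evict X. Cache (LRU->MRU): [L T]
  26. access X: MISS, evict L. Cache (LRU->MRU): [T X]
  27. access L: MISS, evict T. Cache (LRU->MRU): [X L]
  28. access N: MISS, evict X. Cache (LRU->MRU): [L N]
  29. access L: HIT. Cache (LRU->MRU): [N L]
  30. access T: MISS, evict N. Cache (LRU->MRU): [L T]
  31. access N: MISS, evict L. Cache (LRU->MRU): [T N]
  32. access L: MISS, evict T. Cache (LRU->MRU): [N L]
  33. access N: HIT. Cache (LRU->MRU): [L N]
  34. access T: MISS, evict L. Cache (LRU->MRU): [N T]
  35. access N: HIT. Cache (LRU->MRU): [T N]
  36. access T: HIT. Cache (LRU->MRU): [N T]
  37. access N: HIT. Cache (LRU->MRU): [T N]
  38. access T: HIT. Cache (LRU->MRU): [N T]
Total: 25 hits, 13 misses, 11 evictions

Answer: 11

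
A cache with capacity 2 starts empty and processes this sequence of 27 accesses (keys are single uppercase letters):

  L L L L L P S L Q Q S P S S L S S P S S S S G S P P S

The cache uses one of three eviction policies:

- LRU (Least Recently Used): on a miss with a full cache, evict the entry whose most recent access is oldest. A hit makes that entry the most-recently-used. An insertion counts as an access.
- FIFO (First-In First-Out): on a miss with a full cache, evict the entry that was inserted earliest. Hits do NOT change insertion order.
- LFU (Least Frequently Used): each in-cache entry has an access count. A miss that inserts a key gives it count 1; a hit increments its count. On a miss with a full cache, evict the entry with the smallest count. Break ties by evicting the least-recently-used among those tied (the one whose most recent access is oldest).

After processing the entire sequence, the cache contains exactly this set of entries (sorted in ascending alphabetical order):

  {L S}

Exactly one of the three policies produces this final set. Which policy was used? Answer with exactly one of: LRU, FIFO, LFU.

Answer: LFU

Derivation:
Simulating under each policy and comparing final sets:
  LRU: final set = {P S} -> differs
  FIFO: final set = {P S} -> differs
  LFU: final set = {L S} -> MATCHES target
Only LFU produces the target set.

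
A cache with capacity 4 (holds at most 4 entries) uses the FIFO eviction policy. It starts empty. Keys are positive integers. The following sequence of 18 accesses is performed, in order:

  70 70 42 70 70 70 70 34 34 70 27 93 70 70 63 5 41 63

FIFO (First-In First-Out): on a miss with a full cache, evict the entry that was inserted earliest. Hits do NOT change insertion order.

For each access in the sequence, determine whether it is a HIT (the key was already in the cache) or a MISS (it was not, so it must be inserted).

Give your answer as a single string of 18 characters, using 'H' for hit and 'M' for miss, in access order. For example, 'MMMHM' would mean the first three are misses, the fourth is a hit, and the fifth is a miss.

Answer: MHMHHHHMHHMMMHMMMH

Derivation:
FIFO simulation (capacity=4):
  1. access 70: MISS. Cache (old->new): [70]
  2. access 70: HIT. Cache (old->new): [70]
  3. access 42: MISS. Cache (old->new): [70 42]
  4. access 70: HIT. Cache (old->new): [70 42]
  5. access 70: HIT. Cache (old->new): [70 42]
  6. access 70: HIT. Cache (old->new): [70 42]
  7. access 70: HIT. Cache (old->new): [70 42]
  8. access 34: MISS. Cache (old->new): [70 42 34]
  9. access 34: HIT. Cache (old->new): [70 42 34]
  10. access 70: HIT. Cache (old->new): [70 42 34]
  11. access 27: MISS. Cache (old->new): [70 42 34 27]
  12. access 93: MISS, evict 70. Cache (old->new): [42 34 27 93]
  13. access 70: MISS, evict 42. Cache (old->new): [34 27 93 70]
  14. access 70: HIT. Cache (old->new): [34 27 93 70]
  15. access 63: MISS, evict 34. Cache (old->new): [27 93 70 63]
  16. access 5: MISS, evict 27. Cache (old->new): [93 70 63 5]
  17. access 41: MISS, evict 93. Cache (old->new): [70 63 5 41]
  18. access 63: HIT. Cache (old->new): [70 63 5 41]
Total: 9 hits, 9 misses, 5 evictions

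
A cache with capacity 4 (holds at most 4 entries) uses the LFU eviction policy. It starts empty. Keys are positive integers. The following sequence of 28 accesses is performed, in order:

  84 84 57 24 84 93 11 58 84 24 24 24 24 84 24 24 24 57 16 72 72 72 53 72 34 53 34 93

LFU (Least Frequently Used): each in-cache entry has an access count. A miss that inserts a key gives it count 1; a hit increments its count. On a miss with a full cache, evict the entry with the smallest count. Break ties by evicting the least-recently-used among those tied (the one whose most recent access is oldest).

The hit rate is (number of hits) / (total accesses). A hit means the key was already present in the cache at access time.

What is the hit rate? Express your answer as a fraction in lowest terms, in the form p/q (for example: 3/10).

Answer: 13/28

Derivation:
LFU simulation (capacity=4):
  1. access 84: MISS. Cache: [84(c=1)]
  2. access 84: HIT, count now 2. Cache: [84(c=2)]
  3. access 57: MISS. Cache: [57(c=1) 84(c=2)]
  4. access 24: MISS. Cache: [57(c=1) 24(c=1) 84(c=2)]
  5. access 84: HIT, count now 3. Cache: [57(c=1) 24(c=1) 84(c=3)]
  6. access 93: MISS. Cache: [57(c=1) 24(c=1) 93(c=1) 84(c=3)]
  7. access 11: MISS, evict 57(c=1). Cache: [24(c=1) 93(c=1) 11(c=1) 84(c=3)]
  8. access 58: MISS, evict 24(c=1). Cache: [93(c=1) 11(c=1) 58(c=1) 84(c=3)]
  9. access 84: HIT, count now 4. Cache: [93(c=1) 11(c=1) 58(c=1) 84(c=4)]
  10. access 24: MISS, evict 93(c=1). Cache: [11(c=1) 58(c=1) 24(c=1) 84(c=4)]
  11. access 24: HIT, count now 2. Cache: [11(c=1) 58(c=1) 24(c=2) 84(c=4)]
  12. access 24: HIT, count now 3. Cache: [11(c=1) 58(c=1) 24(c=3) 84(c=4)]
  13. access 24: HIT, count now 4. Cache: [11(c=1) 58(c=1) 84(c=4) 24(c=4)]
  14. access 84: HIT, count now 5. Cache: [11(c=1) 58(c=1) 24(c=4) 84(c=5)]
  15. access 24: HIT, count now 5. Cache: [11(c=1) 58(c=1) 84(c=5) 24(c=5)]
  16. access 24: HIT, count now 6. Cache: [11(c=1) 58(c=1) 84(c=5) 24(c=6)]
  17. access 24: HIT, count now 7. Cache: [11(c=1) 58(c=1) 84(c=5) 24(c=7)]
  18. access 57: MISS, evict 11(c=1). Cache: [58(c=1) 57(c=1) 84(c=5) 24(c=7)]
  19. access 16: MISS, evict 58(c=1). Cache: [57(c=1) 16(c=1) 84(c=5) 24(c=7)]
  20. access 72: MISS, evict 57(c=1). Cache: [16(c=1) 72(c=1) 84(c=5) 24(c=7)]
  21. access 72: HIT, count now 2. Cache: [16(c=1) 72(c=2) 84(c=5) 24(c=7)]
  22. access 72: HIT, count now 3. Cache: [16(c=1) 72(c=3) 84(c=5) 24(c=7)]
  23. access 53: MISS, evict 16(c=1). Cache: [53(c=1) 72(c=3) 84(c=5) 24(c=7)]
  24. access 72: HIT, count now 4. Cache: [53(c=1) 72(c=4) 84(c=5) 24(c=7)]
  25. access 34: MISS, evict 53(c=1). Cache: [34(c=1) 72(c=4) 84(c=5) 24(c=7)]
  26. access 53: MISS, evict 34(c=1). Cache: [53(c=1) 72(c=4) 84(c=5) 24(c=7)]
  27. access 34: MISS, evict 53(c=1). Cache: [34(c=1) 72(c=4) 84(c=5) 24(c=7)]
  28. access 93: MISS, evict 34(c=1). Cache: [93(c=1) 72(c=4) 84(c=5) 24(c=7)]
Total: 13 hits, 15 misses, 11 evictions

Hit rate = 13/28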